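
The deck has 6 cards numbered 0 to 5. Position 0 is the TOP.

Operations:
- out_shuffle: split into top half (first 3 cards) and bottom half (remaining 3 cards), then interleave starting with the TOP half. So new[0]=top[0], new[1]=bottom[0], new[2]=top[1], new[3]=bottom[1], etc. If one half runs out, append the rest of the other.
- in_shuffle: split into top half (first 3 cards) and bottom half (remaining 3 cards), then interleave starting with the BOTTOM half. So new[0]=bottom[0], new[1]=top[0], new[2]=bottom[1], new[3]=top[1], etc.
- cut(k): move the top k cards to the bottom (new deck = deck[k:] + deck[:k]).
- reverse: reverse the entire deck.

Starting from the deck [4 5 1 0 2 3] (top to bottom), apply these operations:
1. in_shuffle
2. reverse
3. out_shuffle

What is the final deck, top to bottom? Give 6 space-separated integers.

Answer: 1 2 3 4 5 0

Derivation:
After op 1 (in_shuffle): [0 4 2 5 3 1]
After op 2 (reverse): [1 3 5 2 4 0]
After op 3 (out_shuffle): [1 2 3 4 5 0]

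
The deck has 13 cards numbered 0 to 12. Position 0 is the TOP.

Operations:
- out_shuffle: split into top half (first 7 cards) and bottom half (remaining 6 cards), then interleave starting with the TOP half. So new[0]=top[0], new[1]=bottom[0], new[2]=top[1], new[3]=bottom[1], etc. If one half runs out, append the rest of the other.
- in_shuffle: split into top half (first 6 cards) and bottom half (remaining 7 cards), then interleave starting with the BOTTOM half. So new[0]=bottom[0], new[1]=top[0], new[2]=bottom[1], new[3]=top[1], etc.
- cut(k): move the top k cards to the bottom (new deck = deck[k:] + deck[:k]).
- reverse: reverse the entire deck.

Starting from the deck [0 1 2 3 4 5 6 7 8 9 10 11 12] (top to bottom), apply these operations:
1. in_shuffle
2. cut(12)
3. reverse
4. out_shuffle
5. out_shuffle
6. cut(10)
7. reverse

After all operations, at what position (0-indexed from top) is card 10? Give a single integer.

After op 1 (in_shuffle): [6 0 7 1 8 2 9 3 10 4 11 5 12]
After op 2 (cut(12)): [12 6 0 7 1 8 2 9 3 10 4 11 5]
After op 3 (reverse): [5 11 4 10 3 9 2 8 1 7 0 6 12]
After op 4 (out_shuffle): [5 8 11 1 4 7 10 0 3 6 9 12 2]
After op 5 (out_shuffle): [5 0 8 3 11 6 1 9 4 12 7 2 10]
After op 6 (cut(10)): [7 2 10 5 0 8 3 11 6 1 9 4 12]
After op 7 (reverse): [12 4 9 1 6 11 3 8 0 5 10 2 7]
Card 10 is at position 10.

Answer: 10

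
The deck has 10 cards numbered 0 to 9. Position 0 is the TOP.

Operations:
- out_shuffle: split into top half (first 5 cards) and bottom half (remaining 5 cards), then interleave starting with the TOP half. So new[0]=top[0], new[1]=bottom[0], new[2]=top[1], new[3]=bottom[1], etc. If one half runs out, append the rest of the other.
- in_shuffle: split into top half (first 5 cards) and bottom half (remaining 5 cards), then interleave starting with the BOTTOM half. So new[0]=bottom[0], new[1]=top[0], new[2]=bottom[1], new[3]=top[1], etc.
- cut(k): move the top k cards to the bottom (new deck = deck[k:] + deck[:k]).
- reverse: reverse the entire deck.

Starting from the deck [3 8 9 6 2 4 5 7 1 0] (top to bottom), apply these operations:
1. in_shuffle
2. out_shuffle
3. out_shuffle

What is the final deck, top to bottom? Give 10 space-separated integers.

Answer: 4 6 9 8 3 0 1 7 5 2

Derivation:
After op 1 (in_shuffle): [4 3 5 8 7 9 1 6 0 2]
After op 2 (out_shuffle): [4 9 3 1 5 6 8 0 7 2]
After op 3 (out_shuffle): [4 6 9 8 3 0 1 7 5 2]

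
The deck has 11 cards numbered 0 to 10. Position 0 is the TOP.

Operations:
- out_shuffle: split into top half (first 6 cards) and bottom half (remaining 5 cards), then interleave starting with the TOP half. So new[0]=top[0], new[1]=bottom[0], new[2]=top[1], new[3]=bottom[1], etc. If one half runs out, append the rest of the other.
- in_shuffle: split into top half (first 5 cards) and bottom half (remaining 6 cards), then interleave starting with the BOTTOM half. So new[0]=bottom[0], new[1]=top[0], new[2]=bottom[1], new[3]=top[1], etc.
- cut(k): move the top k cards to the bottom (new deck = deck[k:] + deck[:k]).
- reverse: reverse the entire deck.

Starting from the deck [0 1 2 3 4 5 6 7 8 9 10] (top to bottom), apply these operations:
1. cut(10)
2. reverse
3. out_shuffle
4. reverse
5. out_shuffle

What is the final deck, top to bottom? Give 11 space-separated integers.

Answer: 4 7 10 2 5 8 0 3 6 9 1

Derivation:
After op 1 (cut(10)): [10 0 1 2 3 4 5 6 7 8 9]
After op 2 (reverse): [9 8 7 6 5 4 3 2 1 0 10]
After op 3 (out_shuffle): [9 3 8 2 7 1 6 0 5 10 4]
After op 4 (reverse): [4 10 5 0 6 1 7 2 8 3 9]
After op 5 (out_shuffle): [4 7 10 2 5 8 0 3 6 9 1]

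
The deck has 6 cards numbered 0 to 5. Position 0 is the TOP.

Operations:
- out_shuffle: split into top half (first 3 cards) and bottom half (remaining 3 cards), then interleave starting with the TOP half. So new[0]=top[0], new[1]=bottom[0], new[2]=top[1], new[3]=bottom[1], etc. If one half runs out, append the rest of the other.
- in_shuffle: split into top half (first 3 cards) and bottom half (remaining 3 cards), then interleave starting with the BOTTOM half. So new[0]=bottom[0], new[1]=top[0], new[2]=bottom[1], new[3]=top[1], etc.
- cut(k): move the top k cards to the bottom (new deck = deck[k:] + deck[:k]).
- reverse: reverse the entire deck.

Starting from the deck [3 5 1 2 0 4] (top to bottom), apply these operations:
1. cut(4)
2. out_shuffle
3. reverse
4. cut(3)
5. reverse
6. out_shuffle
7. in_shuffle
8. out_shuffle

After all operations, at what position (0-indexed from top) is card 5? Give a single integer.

Answer: 0

Derivation:
After op 1 (cut(4)): [0 4 3 5 1 2]
After op 2 (out_shuffle): [0 5 4 1 3 2]
After op 3 (reverse): [2 3 1 4 5 0]
After op 4 (cut(3)): [4 5 0 2 3 1]
After op 5 (reverse): [1 3 2 0 5 4]
After op 6 (out_shuffle): [1 0 3 5 2 4]
After op 7 (in_shuffle): [5 1 2 0 4 3]
After op 8 (out_shuffle): [5 0 1 4 2 3]
Card 5 is at position 0.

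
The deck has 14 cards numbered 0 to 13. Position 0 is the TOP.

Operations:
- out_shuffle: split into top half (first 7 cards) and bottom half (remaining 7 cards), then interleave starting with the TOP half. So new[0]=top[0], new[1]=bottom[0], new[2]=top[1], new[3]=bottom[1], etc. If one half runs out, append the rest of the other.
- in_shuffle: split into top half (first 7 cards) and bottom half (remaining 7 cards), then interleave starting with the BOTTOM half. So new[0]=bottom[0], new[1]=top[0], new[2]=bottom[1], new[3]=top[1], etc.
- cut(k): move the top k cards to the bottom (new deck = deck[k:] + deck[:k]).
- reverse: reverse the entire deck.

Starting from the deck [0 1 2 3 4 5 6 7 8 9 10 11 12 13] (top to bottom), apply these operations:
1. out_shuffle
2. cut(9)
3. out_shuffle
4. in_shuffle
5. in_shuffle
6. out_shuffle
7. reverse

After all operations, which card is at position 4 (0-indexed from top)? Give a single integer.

After op 1 (out_shuffle): [0 7 1 8 2 9 3 10 4 11 5 12 6 13]
After op 2 (cut(9)): [11 5 12 6 13 0 7 1 8 2 9 3 10 4]
After op 3 (out_shuffle): [11 1 5 8 12 2 6 9 13 3 0 10 7 4]
After op 4 (in_shuffle): [9 11 13 1 3 5 0 8 10 12 7 2 4 6]
After op 5 (in_shuffle): [8 9 10 11 12 13 7 1 2 3 4 5 6 0]
After op 6 (out_shuffle): [8 1 9 2 10 3 11 4 12 5 13 6 7 0]
After op 7 (reverse): [0 7 6 13 5 12 4 11 3 10 2 9 1 8]
Position 4: card 5.

Answer: 5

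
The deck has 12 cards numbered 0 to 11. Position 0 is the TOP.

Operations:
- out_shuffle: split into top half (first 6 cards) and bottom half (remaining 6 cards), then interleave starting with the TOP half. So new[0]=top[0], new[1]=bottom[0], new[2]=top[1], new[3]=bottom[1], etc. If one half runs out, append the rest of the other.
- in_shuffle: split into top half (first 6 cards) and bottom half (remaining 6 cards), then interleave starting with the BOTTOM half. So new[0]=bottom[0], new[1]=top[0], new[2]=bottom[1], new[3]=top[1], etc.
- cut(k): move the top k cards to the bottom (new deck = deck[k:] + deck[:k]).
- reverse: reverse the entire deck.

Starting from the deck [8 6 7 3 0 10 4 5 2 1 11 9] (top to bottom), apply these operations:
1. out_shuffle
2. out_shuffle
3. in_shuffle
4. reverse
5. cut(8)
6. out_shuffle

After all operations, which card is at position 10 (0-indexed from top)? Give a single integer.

Answer: 9

Derivation:
After op 1 (out_shuffle): [8 4 6 5 7 2 3 1 0 11 10 9]
After op 2 (out_shuffle): [8 3 4 1 6 0 5 11 7 10 2 9]
After op 3 (in_shuffle): [5 8 11 3 7 4 10 1 2 6 9 0]
After op 4 (reverse): [0 9 6 2 1 10 4 7 3 11 8 5]
After op 5 (cut(8)): [3 11 8 5 0 9 6 2 1 10 4 7]
After op 6 (out_shuffle): [3 6 11 2 8 1 5 10 0 4 9 7]
Position 10: card 9.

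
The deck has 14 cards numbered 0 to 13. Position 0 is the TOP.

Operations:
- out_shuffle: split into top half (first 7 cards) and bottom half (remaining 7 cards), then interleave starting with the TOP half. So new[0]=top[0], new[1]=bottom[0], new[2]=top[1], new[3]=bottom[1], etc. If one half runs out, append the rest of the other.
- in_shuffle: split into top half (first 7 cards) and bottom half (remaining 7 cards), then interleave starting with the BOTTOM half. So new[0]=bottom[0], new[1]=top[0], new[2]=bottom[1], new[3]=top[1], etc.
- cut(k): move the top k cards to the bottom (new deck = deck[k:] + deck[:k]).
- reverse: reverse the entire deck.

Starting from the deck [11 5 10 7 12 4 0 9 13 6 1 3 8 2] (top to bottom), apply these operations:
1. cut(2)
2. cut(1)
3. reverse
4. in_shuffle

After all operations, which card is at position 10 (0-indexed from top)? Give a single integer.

After op 1 (cut(2)): [10 7 12 4 0 9 13 6 1 3 8 2 11 5]
After op 2 (cut(1)): [7 12 4 0 9 13 6 1 3 8 2 11 5 10]
After op 3 (reverse): [10 5 11 2 8 3 1 6 13 9 0 4 12 7]
After op 4 (in_shuffle): [6 10 13 5 9 11 0 2 4 8 12 3 7 1]
Position 10: card 12.

Answer: 12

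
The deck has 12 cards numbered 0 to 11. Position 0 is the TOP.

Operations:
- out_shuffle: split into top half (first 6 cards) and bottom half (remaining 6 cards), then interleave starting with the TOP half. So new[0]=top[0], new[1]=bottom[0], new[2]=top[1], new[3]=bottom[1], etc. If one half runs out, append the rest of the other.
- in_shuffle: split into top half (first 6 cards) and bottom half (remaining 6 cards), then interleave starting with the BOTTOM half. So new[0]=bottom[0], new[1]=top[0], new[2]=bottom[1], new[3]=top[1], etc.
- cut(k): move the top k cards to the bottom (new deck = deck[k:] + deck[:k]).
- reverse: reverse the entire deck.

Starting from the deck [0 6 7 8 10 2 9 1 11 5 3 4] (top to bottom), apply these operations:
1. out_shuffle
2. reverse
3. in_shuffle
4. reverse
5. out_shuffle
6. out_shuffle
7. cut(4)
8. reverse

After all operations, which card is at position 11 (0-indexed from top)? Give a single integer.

After op 1 (out_shuffle): [0 9 6 1 7 11 8 5 10 3 2 4]
After op 2 (reverse): [4 2 3 10 5 8 11 7 1 6 9 0]
After op 3 (in_shuffle): [11 4 7 2 1 3 6 10 9 5 0 8]
After op 4 (reverse): [8 0 5 9 10 6 3 1 2 7 4 11]
After op 5 (out_shuffle): [8 3 0 1 5 2 9 7 10 4 6 11]
After op 6 (out_shuffle): [8 9 3 7 0 10 1 4 5 6 2 11]
After op 7 (cut(4)): [0 10 1 4 5 6 2 11 8 9 3 7]
After op 8 (reverse): [7 3 9 8 11 2 6 5 4 1 10 0]
Position 11: card 0.

Answer: 0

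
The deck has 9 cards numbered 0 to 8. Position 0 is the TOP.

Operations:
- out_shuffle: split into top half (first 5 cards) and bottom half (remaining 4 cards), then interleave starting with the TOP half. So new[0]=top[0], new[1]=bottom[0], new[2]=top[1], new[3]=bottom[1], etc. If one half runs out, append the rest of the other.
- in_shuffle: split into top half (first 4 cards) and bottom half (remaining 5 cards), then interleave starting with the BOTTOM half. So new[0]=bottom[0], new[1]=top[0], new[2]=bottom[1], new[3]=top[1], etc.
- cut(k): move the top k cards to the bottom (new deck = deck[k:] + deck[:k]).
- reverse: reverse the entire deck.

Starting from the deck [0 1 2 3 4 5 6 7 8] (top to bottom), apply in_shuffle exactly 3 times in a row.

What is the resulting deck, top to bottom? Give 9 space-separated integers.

After op 1 (in_shuffle): [4 0 5 1 6 2 7 3 8]
After op 2 (in_shuffle): [6 4 2 0 7 5 3 1 8]
After op 3 (in_shuffle): [7 6 5 4 3 2 1 0 8]

Answer: 7 6 5 4 3 2 1 0 8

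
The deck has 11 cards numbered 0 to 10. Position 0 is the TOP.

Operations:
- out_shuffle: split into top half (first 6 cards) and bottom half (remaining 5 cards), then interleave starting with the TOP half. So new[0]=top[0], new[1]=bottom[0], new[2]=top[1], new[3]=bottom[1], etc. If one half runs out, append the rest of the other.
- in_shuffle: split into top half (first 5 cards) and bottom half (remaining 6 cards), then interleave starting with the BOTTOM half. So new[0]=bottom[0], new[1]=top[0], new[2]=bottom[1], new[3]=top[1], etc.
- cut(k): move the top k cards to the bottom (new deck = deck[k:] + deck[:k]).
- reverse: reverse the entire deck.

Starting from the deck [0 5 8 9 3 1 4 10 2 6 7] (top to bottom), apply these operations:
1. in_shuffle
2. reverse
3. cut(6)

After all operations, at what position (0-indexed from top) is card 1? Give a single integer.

After op 1 (in_shuffle): [1 0 4 5 10 8 2 9 6 3 7]
After op 2 (reverse): [7 3 6 9 2 8 10 5 4 0 1]
After op 3 (cut(6)): [10 5 4 0 1 7 3 6 9 2 8]
Card 1 is at position 4.

Answer: 4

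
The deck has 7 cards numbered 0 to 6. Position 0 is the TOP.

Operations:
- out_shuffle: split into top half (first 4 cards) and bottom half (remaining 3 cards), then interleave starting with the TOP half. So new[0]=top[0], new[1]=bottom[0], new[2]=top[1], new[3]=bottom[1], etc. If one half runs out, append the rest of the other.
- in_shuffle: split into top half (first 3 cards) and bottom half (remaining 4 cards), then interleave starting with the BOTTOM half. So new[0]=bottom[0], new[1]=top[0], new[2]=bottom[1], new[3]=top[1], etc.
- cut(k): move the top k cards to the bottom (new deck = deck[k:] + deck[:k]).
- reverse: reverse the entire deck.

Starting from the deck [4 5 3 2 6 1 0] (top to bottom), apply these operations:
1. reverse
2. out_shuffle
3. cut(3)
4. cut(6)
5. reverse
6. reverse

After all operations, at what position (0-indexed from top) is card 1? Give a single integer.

After op 1 (reverse): [0 1 6 2 3 5 4]
After op 2 (out_shuffle): [0 3 1 5 6 4 2]
After op 3 (cut(3)): [5 6 4 2 0 3 1]
After op 4 (cut(6)): [1 5 6 4 2 0 3]
After op 5 (reverse): [3 0 2 4 6 5 1]
After op 6 (reverse): [1 5 6 4 2 0 3]
Card 1 is at position 0.

Answer: 0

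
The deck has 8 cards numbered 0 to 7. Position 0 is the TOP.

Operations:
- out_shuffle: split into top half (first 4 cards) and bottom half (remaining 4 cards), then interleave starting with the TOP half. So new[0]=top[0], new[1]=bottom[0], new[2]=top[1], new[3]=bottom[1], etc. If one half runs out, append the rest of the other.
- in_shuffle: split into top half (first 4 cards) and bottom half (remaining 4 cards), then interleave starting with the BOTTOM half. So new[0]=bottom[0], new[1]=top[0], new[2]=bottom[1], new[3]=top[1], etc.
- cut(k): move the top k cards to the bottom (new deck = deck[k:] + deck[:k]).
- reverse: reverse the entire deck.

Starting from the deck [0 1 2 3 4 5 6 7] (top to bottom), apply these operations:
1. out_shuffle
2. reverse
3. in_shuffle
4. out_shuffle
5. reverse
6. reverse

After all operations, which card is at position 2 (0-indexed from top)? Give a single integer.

After op 1 (out_shuffle): [0 4 1 5 2 6 3 7]
After op 2 (reverse): [7 3 6 2 5 1 4 0]
After op 3 (in_shuffle): [5 7 1 3 4 6 0 2]
After op 4 (out_shuffle): [5 4 7 6 1 0 3 2]
After op 5 (reverse): [2 3 0 1 6 7 4 5]
After op 6 (reverse): [5 4 7 6 1 0 3 2]
Position 2: card 7.

Answer: 7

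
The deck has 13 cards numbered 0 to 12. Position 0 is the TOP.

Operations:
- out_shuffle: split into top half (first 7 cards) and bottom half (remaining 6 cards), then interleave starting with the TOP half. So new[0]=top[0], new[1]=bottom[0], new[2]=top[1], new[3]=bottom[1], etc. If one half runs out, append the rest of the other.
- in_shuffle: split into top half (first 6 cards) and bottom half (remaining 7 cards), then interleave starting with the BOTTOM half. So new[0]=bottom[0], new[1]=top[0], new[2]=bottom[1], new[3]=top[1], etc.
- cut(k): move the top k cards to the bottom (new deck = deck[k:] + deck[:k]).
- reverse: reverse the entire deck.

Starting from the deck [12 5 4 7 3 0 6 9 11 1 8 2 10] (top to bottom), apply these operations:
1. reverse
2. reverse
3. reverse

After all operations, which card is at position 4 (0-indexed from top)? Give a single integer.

After op 1 (reverse): [10 2 8 1 11 9 6 0 3 7 4 5 12]
After op 2 (reverse): [12 5 4 7 3 0 6 9 11 1 8 2 10]
After op 3 (reverse): [10 2 8 1 11 9 6 0 3 7 4 5 12]
Position 4: card 11.

Answer: 11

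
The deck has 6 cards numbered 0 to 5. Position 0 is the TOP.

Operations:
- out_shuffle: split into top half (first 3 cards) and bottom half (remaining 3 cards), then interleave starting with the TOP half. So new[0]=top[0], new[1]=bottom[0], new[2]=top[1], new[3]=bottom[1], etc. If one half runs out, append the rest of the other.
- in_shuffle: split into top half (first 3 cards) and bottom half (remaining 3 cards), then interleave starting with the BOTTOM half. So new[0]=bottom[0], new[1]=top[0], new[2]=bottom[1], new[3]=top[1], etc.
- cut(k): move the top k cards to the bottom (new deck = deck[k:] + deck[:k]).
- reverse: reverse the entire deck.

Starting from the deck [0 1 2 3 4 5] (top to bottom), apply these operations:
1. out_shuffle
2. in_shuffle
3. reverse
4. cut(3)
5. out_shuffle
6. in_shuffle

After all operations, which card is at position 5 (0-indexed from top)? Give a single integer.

After op 1 (out_shuffle): [0 3 1 4 2 5]
After op 2 (in_shuffle): [4 0 2 3 5 1]
After op 3 (reverse): [1 5 3 2 0 4]
After op 4 (cut(3)): [2 0 4 1 5 3]
After op 5 (out_shuffle): [2 1 0 5 4 3]
After op 6 (in_shuffle): [5 2 4 1 3 0]
Position 5: card 0.

Answer: 0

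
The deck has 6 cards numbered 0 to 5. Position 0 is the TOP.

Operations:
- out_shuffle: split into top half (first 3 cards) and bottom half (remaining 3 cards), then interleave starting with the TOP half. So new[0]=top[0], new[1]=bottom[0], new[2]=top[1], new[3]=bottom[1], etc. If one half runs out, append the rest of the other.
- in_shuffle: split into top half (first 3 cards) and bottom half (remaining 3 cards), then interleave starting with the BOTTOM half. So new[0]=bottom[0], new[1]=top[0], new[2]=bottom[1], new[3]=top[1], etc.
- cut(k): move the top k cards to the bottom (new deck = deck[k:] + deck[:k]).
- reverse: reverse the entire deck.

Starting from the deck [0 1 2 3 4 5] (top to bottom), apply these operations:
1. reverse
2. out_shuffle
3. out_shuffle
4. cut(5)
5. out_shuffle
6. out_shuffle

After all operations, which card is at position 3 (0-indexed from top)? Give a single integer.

After op 1 (reverse): [5 4 3 2 1 0]
After op 2 (out_shuffle): [5 2 4 1 3 0]
After op 3 (out_shuffle): [5 1 2 3 4 0]
After op 4 (cut(5)): [0 5 1 2 3 4]
After op 5 (out_shuffle): [0 2 5 3 1 4]
After op 6 (out_shuffle): [0 3 2 1 5 4]
Position 3: card 1.

Answer: 1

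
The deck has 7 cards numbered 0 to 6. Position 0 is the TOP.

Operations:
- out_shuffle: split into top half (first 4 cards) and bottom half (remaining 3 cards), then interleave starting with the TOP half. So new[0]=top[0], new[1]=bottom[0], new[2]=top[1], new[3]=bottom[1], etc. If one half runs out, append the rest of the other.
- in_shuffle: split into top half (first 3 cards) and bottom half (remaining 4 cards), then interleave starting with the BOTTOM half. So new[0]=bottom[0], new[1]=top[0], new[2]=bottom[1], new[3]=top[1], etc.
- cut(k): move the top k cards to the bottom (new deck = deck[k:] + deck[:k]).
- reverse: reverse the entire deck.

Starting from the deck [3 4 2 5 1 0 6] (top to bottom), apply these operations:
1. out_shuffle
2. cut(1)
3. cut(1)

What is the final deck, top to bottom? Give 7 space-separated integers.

Answer: 4 0 2 6 5 3 1

Derivation:
After op 1 (out_shuffle): [3 1 4 0 2 6 5]
After op 2 (cut(1)): [1 4 0 2 6 5 3]
After op 3 (cut(1)): [4 0 2 6 5 3 1]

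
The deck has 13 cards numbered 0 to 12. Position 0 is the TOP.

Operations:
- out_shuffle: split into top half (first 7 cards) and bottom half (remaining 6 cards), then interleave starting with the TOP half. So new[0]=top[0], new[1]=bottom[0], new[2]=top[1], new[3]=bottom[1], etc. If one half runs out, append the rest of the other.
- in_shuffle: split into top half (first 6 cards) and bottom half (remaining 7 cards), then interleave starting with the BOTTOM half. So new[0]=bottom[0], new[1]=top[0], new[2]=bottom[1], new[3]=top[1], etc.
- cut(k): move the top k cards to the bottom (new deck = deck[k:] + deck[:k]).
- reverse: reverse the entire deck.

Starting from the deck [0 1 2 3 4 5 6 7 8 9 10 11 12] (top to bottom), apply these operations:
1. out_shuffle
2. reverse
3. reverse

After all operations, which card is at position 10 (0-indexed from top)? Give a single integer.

After op 1 (out_shuffle): [0 7 1 8 2 9 3 10 4 11 5 12 6]
After op 2 (reverse): [6 12 5 11 4 10 3 9 2 8 1 7 0]
After op 3 (reverse): [0 7 1 8 2 9 3 10 4 11 5 12 6]
Position 10: card 5.

Answer: 5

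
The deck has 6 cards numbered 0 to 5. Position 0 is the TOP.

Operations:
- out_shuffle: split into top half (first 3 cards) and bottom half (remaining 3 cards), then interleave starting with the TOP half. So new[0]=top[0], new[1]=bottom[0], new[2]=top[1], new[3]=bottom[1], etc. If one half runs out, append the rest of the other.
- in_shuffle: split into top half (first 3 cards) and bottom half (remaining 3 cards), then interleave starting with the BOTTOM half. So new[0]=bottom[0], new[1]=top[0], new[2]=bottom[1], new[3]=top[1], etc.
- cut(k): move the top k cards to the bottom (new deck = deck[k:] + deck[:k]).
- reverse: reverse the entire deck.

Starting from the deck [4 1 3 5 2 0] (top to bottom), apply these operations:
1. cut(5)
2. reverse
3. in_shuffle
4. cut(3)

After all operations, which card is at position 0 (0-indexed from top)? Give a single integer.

After op 1 (cut(5)): [0 4 1 3 5 2]
After op 2 (reverse): [2 5 3 1 4 0]
After op 3 (in_shuffle): [1 2 4 5 0 3]
After op 4 (cut(3)): [5 0 3 1 2 4]
Position 0: card 5.

Answer: 5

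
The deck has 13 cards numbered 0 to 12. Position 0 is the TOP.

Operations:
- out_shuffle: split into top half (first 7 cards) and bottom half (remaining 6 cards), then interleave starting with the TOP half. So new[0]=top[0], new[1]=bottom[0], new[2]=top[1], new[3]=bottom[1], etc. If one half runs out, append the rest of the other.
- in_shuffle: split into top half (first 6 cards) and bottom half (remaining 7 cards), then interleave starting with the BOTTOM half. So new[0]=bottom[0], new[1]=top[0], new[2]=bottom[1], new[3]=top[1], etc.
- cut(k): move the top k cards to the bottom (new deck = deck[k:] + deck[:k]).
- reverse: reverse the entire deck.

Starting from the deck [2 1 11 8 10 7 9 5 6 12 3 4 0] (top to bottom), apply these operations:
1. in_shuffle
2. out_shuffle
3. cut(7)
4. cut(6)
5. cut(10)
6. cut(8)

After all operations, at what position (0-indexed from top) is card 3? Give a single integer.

Answer: 11

Derivation:
After op 1 (in_shuffle): [9 2 5 1 6 11 12 8 3 10 4 7 0]
After op 2 (out_shuffle): [9 8 2 3 5 10 1 4 6 7 11 0 12]
After op 3 (cut(7)): [4 6 7 11 0 12 9 8 2 3 5 10 1]
After op 4 (cut(6)): [9 8 2 3 5 10 1 4 6 7 11 0 12]
After op 5 (cut(10)): [11 0 12 9 8 2 3 5 10 1 4 6 7]
After op 6 (cut(8)): [10 1 4 6 7 11 0 12 9 8 2 3 5]
Card 3 is at position 11.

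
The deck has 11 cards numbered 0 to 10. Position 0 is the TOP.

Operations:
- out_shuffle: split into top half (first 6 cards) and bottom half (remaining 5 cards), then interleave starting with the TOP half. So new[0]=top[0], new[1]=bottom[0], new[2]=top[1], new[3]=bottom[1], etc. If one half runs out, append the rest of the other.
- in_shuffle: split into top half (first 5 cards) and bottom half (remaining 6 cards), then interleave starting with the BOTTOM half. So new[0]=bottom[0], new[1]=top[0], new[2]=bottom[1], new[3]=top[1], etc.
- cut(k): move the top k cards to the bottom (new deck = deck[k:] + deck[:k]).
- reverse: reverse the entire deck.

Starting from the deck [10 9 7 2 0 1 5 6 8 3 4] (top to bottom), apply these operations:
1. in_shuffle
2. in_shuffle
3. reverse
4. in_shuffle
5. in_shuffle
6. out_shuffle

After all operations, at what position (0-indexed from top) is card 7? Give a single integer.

Answer: 9

Derivation:
After op 1 (in_shuffle): [1 10 5 9 6 7 8 2 3 0 4]
After op 2 (in_shuffle): [7 1 8 10 2 5 3 9 0 6 4]
After op 3 (reverse): [4 6 0 9 3 5 2 10 8 1 7]
After op 4 (in_shuffle): [5 4 2 6 10 0 8 9 1 3 7]
After op 5 (in_shuffle): [0 5 8 4 9 2 1 6 3 10 7]
After op 6 (out_shuffle): [0 1 5 6 8 3 4 10 9 7 2]
Card 7 is at position 9.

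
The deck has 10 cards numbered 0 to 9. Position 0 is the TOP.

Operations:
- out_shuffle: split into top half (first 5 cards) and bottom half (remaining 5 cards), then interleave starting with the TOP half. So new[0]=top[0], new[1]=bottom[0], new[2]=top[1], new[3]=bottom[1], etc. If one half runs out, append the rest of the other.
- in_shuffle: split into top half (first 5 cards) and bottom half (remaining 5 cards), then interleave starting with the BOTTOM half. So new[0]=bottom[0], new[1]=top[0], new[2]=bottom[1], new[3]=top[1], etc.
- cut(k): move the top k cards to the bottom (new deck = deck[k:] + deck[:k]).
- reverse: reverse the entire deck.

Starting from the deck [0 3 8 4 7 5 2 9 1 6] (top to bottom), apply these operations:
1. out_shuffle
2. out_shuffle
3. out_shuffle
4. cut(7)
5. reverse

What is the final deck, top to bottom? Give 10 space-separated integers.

After op 1 (out_shuffle): [0 5 3 2 8 9 4 1 7 6]
After op 2 (out_shuffle): [0 9 5 4 3 1 2 7 8 6]
After op 3 (out_shuffle): [0 1 9 2 5 7 4 8 3 6]
After op 4 (cut(7)): [8 3 6 0 1 9 2 5 7 4]
After op 5 (reverse): [4 7 5 2 9 1 0 6 3 8]

Answer: 4 7 5 2 9 1 0 6 3 8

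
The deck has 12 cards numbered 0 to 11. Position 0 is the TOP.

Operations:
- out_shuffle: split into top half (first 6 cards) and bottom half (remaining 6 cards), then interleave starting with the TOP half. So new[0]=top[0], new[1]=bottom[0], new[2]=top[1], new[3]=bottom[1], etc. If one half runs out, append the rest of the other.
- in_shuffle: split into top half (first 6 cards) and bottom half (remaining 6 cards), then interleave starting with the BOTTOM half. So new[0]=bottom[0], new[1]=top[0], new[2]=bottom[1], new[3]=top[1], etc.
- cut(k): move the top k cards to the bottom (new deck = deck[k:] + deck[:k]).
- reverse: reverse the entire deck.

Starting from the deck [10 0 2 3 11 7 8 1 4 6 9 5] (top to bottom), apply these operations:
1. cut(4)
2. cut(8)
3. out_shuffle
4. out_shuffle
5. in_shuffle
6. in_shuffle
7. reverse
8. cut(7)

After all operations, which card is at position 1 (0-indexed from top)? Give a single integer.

Answer: 10

Derivation:
After op 1 (cut(4)): [11 7 8 1 4 6 9 5 10 0 2 3]
After op 2 (cut(8)): [10 0 2 3 11 7 8 1 4 6 9 5]
After op 3 (out_shuffle): [10 8 0 1 2 4 3 6 11 9 7 5]
After op 4 (out_shuffle): [10 3 8 6 0 11 1 9 2 7 4 5]
After op 5 (in_shuffle): [1 10 9 3 2 8 7 6 4 0 5 11]
After op 6 (in_shuffle): [7 1 6 10 4 9 0 3 5 2 11 8]
After op 7 (reverse): [8 11 2 5 3 0 9 4 10 6 1 7]
After op 8 (cut(7)): [4 10 6 1 7 8 11 2 5 3 0 9]
Position 1: card 10.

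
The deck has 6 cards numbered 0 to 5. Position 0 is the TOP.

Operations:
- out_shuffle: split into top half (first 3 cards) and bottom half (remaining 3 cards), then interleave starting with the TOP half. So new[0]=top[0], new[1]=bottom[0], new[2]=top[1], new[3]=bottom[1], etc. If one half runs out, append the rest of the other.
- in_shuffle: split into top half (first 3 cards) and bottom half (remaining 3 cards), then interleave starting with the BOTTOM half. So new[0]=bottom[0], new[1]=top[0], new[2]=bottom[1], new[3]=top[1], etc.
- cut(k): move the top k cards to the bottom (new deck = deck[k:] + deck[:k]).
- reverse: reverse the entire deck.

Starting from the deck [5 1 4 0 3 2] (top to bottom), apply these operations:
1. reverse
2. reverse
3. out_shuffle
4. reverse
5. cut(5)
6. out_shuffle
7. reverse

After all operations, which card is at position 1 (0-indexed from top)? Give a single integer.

Answer: 4

Derivation:
After op 1 (reverse): [2 3 0 4 1 5]
After op 2 (reverse): [5 1 4 0 3 2]
After op 3 (out_shuffle): [5 0 1 3 4 2]
After op 4 (reverse): [2 4 3 1 0 5]
After op 5 (cut(5)): [5 2 4 3 1 0]
After op 6 (out_shuffle): [5 3 2 1 4 0]
After op 7 (reverse): [0 4 1 2 3 5]
Position 1: card 4.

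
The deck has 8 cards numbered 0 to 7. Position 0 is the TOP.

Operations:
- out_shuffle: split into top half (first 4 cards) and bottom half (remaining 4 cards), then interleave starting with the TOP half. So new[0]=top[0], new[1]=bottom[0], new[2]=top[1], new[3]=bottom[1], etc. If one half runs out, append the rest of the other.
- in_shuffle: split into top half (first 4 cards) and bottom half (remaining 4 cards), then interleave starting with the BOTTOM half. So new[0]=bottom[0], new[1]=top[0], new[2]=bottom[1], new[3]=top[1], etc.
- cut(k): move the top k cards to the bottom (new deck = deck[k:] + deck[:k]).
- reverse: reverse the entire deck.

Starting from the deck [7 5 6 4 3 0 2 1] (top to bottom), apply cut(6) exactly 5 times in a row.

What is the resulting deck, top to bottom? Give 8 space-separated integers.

Answer: 2 1 7 5 6 4 3 0

Derivation:
After op 1 (cut(6)): [2 1 7 5 6 4 3 0]
After op 2 (cut(6)): [3 0 2 1 7 5 6 4]
After op 3 (cut(6)): [6 4 3 0 2 1 7 5]
After op 4 (cut(6)): [7 5 6 4 3 0 2 1]
After op 5 (cut(6)): [2 1 7 5 6 4 3 0]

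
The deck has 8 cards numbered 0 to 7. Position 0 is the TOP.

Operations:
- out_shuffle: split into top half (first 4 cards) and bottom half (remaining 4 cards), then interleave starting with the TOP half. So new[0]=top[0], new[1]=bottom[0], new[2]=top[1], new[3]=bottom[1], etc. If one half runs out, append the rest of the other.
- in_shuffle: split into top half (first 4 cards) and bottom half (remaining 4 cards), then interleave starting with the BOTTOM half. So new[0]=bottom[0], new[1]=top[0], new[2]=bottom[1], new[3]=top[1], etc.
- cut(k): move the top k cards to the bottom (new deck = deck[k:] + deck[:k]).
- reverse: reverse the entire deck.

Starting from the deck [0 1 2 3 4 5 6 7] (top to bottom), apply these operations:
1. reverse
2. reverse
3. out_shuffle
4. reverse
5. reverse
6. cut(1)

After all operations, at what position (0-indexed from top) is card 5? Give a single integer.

Answer: 2

Derivation:
After op 1 (reverse): [7 6 5 4 3 2 1 0]
After op 2 (reverse): [0 1 2 3 4 5 6 7]
After op 3 (out_shuffle): [0 4 1 5 2 6 3 7]
After op 4 (reverse): [7 3 6 2 5 1 4 0]
After op 5 (reverse): [0 4 1 5 2 6 3 7]
After op 6 (cut(1)): [4 1 5 2 6 3 7 0]
Card 5 is at position 2.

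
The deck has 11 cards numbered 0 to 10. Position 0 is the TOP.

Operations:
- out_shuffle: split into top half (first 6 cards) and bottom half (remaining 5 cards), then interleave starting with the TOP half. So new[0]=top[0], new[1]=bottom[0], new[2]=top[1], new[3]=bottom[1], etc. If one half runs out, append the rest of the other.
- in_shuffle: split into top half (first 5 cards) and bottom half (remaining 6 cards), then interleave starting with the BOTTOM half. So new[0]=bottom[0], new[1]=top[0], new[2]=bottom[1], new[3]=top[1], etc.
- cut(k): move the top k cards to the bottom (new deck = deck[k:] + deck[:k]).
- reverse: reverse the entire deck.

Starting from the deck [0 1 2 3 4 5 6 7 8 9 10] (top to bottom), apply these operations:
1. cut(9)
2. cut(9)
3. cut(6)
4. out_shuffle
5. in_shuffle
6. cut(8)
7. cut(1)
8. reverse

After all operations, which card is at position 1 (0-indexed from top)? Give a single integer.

Answer: 9

Derivation:
After op 1 (cut(9)): [9 10 0 1 2 3 4 5 6 7 8]
After op 2 (cut(9)): [7 8 9 10 0 1 2 3 4 5 6]
After op 3 (cut(6)): [2 3 4 5 6 7 8 9 10 0 1]
After op 4 (out_shuffle): [2 8 3 9 4 10 5 0 6 1 7]
After op 5 (in_shuffle): [10 2 5 8 0 3 6 9 1 4 7]
After op 6 (cut(8)): [1 4 7 10 2 5 8 0 3 6 9]
After op 7 (cut(1)): [4 7 10 2 5 8 0 3 6 9 1]
After op 8 (reverse): [1 9 6 3 0 8 5 2 10 7 4]
Position 1: card 9.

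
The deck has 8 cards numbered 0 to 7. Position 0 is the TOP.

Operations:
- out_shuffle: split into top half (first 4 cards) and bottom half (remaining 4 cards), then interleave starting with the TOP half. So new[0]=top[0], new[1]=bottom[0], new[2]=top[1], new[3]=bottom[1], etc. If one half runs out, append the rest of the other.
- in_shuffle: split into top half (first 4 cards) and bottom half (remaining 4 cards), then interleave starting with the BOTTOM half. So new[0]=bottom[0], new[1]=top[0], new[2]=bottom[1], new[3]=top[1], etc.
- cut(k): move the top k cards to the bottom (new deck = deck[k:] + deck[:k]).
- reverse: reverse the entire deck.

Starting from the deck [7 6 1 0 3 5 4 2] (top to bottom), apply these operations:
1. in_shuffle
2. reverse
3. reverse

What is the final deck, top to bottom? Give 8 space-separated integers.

After op 1 (in_shuffle): [3 7 5 6 4 1 2 0]
After op 2 (reverse): [0 2 1 4 6 5 7 3]
After op 3 (reverse): [3 7 5 6 4 1 2 0]

Answer: 3 7 5 6 4 1 2 0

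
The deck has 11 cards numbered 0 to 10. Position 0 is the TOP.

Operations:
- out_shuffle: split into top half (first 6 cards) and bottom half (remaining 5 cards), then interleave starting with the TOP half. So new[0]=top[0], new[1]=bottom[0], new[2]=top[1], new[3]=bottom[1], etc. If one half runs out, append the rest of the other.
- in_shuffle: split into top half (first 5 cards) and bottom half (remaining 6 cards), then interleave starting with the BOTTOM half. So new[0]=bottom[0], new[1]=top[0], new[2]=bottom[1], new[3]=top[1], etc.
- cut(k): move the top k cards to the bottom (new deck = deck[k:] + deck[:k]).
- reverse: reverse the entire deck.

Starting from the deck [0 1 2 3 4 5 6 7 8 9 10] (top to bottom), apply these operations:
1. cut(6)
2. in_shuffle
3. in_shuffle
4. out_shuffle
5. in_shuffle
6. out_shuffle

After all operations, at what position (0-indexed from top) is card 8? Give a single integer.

After op 1 (cut(6)): [6 7 8 9 10 0 1 2 3 4 5]
After op 2 (in_shuffle): [0 6 1 7 2 8 3 9 4 10 5]
After op 3 (in_shuffle): [8 0 3 6 9 1 4 7 10 2 5]
After op 4 (out_shuffle): [8 4 0 7 3 10 6 2 9 5 1]
After op 5 (in_shuffle): [10 8 6 4 2 0 9 7 5 3 1]
After op 6 (out_shuffle): [10 9 8 7 6 5 4 3 2 1 0]
Card 8 is at position 2.

Answer: 2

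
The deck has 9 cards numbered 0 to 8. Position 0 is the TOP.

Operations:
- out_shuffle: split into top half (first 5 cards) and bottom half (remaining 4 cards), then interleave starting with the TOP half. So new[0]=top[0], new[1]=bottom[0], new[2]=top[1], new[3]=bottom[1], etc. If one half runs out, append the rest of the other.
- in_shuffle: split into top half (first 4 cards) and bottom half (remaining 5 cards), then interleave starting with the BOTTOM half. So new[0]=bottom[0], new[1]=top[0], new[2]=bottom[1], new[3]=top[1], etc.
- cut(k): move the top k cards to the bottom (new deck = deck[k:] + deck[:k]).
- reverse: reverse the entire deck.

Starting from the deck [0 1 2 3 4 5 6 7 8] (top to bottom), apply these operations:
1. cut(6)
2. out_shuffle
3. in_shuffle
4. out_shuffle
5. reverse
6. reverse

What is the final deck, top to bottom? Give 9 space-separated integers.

Answer: 8 7 6 5 4 3 2 1 0

Derivation:
After op 1 (cut(6)): [6 7 8 0 1 2 3 4 5]
After op 2 (out_shuffle): [6 2 7 3 8 4 0 5 1]
After op 3 (in_shuffle): [8 6 4 2 0 7 5 3 1]
After op 4 (out_shuffle): [8 7 6 5 4 3 2 1 0]
After op 5 (reverse): [0 1 2 3 4 5 6 7 8]
After op 6 (reverse): [8 7 6 5 4 3 2 1 0]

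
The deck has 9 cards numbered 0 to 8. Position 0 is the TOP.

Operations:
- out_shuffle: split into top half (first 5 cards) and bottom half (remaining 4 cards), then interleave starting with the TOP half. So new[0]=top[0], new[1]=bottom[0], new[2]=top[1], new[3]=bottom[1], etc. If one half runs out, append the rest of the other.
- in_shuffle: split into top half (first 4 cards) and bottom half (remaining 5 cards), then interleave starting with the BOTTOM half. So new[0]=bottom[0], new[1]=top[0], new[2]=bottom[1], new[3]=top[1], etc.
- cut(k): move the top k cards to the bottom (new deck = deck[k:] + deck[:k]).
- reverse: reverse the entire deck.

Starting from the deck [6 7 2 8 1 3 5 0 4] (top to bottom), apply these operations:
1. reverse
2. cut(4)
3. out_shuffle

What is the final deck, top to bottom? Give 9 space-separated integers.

After op 1 (reverse): [4 0 5 3 1 8 2 7 6]
After op 2 (cut(4)): [1 8 2 7 6 4 0 5 3]
After op 3 (out_shuffle): [1 4 8 0 2 5 7 3 6]

Answer: 1 4 8 0 2 5 7 3 6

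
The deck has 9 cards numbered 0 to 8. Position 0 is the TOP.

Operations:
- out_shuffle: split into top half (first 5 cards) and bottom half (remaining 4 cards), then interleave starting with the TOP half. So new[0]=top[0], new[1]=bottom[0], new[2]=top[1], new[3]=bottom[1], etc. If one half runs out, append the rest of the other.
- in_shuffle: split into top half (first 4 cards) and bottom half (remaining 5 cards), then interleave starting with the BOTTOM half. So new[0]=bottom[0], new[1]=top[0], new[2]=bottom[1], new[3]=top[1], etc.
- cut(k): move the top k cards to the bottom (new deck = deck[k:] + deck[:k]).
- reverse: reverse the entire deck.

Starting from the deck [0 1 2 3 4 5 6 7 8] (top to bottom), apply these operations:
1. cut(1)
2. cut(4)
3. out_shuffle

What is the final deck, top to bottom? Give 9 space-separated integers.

Answer: 5 1 6 2 7 3 8 4 0

Derivation:
After op 1 (cut(1)): [1 2 3 4 5 6 7 8 0]
After op 2 (cut(4)): [5 6 7 8 0 1 2 3 4]
After op 3 (out_shuffle): [5 1 6 2 7 3 8 4 0]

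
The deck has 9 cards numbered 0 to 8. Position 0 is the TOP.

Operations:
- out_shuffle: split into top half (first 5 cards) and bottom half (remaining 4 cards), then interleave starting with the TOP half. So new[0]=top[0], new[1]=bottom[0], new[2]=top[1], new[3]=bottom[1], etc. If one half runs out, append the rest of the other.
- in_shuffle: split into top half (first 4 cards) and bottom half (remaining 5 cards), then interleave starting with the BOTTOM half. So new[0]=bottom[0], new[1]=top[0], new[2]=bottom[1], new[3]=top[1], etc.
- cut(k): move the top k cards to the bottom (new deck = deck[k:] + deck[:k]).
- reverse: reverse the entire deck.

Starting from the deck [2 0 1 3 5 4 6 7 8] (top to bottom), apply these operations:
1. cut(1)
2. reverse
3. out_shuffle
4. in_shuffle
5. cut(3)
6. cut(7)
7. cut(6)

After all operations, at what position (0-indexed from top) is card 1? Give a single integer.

Answer: 4

Derivation:
After op 1 (cut(1)): [0 1 3 5 4 6 7 8 2]
After op 2 (reverse): [2 8 7 6 4 5 3 1 0]
After op 3 (out_shuffle): [2 5 8 3 7 1 6 0 4]
After op 4 (in_shuffle): [7 2 1 5 6 8 0 3 4]
After op 5 (cut(3)): [5 6 8 0 3 4 7 2 1]
After op 6 (cut(7)): [2 1 5 6 8 0 3 4 7]
After op 7 (cut(6)): [3 4 7 2 1 5 6 8 0]
Card 1 is at position 4.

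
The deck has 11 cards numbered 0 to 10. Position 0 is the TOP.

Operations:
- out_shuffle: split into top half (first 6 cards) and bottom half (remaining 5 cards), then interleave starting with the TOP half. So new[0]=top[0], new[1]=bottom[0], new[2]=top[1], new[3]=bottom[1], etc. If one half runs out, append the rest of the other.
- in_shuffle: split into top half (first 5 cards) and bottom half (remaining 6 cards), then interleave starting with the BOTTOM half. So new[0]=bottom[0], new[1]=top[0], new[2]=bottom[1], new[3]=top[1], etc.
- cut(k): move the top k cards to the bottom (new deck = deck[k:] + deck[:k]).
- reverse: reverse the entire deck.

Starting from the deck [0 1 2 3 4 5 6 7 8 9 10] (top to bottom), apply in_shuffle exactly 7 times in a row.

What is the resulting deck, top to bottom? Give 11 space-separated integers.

After op 1 (in_shuffle): [5 0 6 1 7 2 8 3 9 4 10]
After op 2 (in_shuffle): [2 5 8 0 3 6 9 1 4 7 10]
After op 3 (in_shuffle): [6 2 9 5 1 8 4 0 7 3 10]
After op 4 (in_shuffle): [8 6 4 2 0 9 7 5 3 1 10]
After op 5 (in_shuffle): [9 8 7 6 5 4 3 2 1 0 10]
After op 6 (in_shuffle): [4 9 3 8 2 7 1 6 0 5 10]
After op 7 (in_shuffle): [7 4 1 9 6 3 0 8 5 2 10]

Answer: 7 4 1 9 6 3 0 8 5 2 10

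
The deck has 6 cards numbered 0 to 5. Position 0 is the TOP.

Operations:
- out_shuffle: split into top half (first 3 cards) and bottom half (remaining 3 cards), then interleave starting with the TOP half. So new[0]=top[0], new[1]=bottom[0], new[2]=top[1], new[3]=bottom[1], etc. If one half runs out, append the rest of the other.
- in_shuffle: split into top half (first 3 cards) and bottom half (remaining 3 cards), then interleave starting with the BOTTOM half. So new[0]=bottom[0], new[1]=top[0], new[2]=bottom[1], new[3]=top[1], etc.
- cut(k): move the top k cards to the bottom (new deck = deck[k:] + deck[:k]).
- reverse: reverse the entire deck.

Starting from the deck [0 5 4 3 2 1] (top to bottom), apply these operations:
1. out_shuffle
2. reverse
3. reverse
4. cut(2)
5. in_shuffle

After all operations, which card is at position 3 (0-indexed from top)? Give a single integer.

Answer: 2

Derivation:
After op 1 (out_shuffle): [0 3 5 2 4 1]
After op 2 (reverse): [1 4 2 5 3 0]
After op 3 (reverse): [0 3 5 2 4 1]
After op 4 (cut(2)): [5 2 4 1 0 3]
After op 5 (in_shuffle): [1 5 0 2 3 4]
Position 3: card 2.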